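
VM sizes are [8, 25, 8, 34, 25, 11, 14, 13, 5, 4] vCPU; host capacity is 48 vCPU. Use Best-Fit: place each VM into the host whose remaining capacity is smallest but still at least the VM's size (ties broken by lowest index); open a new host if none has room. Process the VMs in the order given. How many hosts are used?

4

8 vCPU → host 1 (remaining 40 vCPU)
25 vCPU → host 1 (remaining 15 vCPU)
8 vCPU → host 1 (remaining 7 vCPU)
34 vCPU → host 2 (remaining 14 vCPU)
25 vCPU → host 3 (remaining 23 vCPU)
11 vCPU → host 2 (remaining 3 vCPU)
14 vCPU → host 3 (remaining 9 vCPU)
13 vCPU → host 4 (remaining 35 vCPU)
5 vCPU → host 1 (remaining 2 vCPU)
4 vCPU → host 3 (remaining 5 vCPU)
Final hosts: [8,25,8,5] [34,11] [25,14,4] [13].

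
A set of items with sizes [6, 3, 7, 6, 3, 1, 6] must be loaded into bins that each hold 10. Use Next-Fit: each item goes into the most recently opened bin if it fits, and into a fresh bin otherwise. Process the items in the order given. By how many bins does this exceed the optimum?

Next-Fit: [6,3] [7] [6,3,1] [6] → 4 bins.
Total size 32; any packing needs at least ⌈32/10⌉ = 4 bins.
So 4 is already optimal.

0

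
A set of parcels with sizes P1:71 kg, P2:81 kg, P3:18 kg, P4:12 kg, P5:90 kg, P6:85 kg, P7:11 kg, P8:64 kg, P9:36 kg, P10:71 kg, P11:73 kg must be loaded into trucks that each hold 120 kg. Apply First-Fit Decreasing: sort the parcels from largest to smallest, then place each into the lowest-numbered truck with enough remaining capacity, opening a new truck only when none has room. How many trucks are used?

Sorted descending: 90, 85, 81, 73, 71, 71, 64, 36, 18, 12, 11.
90 kg → truck 1 (remaining 30 kg)
85 kg → truck 2 (remaining 35 kg)
81 kg → truck 3 (remaining 39 kg)
73 kg → truck 4 (remaining 47 kg)
71 kg → truck 5 (remaining 49 kg)
71 kg → truck 6 (remaining 49 kg)
64 kg → truck 7 (remaining 56 kg)
36 kg → truck 3 (remaining 3 kg)
18 kg → truck 1 (remaining 12 kg)
12 kg → truck 1 (remaining 0 kg)
11 kg → truck 2 (remaining 24 kg)
Final trucks: [90,18,12] [85,11] [81,36] [73] [71] [71] [64].

7 trucks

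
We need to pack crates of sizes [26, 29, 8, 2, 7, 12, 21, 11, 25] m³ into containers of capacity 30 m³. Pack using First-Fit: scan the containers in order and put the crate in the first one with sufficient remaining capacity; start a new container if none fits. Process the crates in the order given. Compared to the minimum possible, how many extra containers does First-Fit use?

1

First-Fit: [26,2] [29] [8,7,12] [21] [11] [25] → 6 containers.
Total size 141 m³; any packing needs at least ⌈141/30⌉ = 5 containers.
An optimal packing achieves that bound: [29] [26,2] [25] [21,8] [12,11,7] → 5 containers.
Excess: 6 − 5 = 1.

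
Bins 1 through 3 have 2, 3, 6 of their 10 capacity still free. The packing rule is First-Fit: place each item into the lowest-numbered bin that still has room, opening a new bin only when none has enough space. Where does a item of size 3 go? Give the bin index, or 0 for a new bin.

Bins with room: bin 2 (3), bin 3 (6).
The first with room is bin 2.

2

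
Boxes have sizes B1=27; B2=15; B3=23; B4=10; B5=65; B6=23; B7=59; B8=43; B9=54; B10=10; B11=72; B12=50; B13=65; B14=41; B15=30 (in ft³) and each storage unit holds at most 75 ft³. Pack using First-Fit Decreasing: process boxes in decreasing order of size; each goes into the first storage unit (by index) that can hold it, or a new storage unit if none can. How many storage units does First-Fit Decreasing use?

Sorted descending: 72, 65, 65, 59, 54, 50, 43, 41, 30, 27, 23, 23, 15, 10, 10.
Put 72 ft³ in storage unit 1; 3 ft³ remain.
Put 65 ft³ in storage unit 2; 10 ft³ remain.
Put 65 ft³ in storage unit 3; 10 ft³ remain.
Put 59 ft³ in storage unit 4; 16 ft³ remain.
Put 54 ft³ in storage unit 5; 21 ft³ remain.
Put 50 ft³ in storage unit 6; 25 ft³ remain.
Put 43 ft³ in storage unit 7; 32 ft³ remain.
Put 41 ft³ in storage unit 8; 34 ft³ remain.
Put 30 ft³ in storage unit 7; 2 ft³ remain.
Put 27 ft³ in storage unit 8; 7 ft³ remain.
Put 23 ft³ in storage unit 6; 2 ft³ remain.
Put 23 ft³ in storage unit 9; 52 ft³ remain.
Put 15 ft³ in storage unit 4; 1 ft³ remain.
Put 10 ft³ in storage unit 2; 0 ft³ remain.
Put 10 ft³ in storage unit 3; 0 ft³ remain.

9 storage units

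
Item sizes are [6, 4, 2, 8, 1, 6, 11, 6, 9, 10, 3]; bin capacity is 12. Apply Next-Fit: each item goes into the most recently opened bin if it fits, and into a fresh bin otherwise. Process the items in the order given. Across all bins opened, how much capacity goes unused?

6 → bin 1 (remaining 6)
4 → bin 1 (remaining 2)
2 → bin 1 (remaining 0)
8 → bin 2 (remaining 4)
1 → bin 2 (remaining 3)
6 → bin 3 (remaining 6)
11 → bin 4 (remaining 1)
6 → bin 5 (remaining 6)
9 → bin 6 (remaining 3)
10 → bin 7 (remaining 2)
3 → bin 8 (remaining 9)
8 bins × 12 = 96; used 66; unused 30.

30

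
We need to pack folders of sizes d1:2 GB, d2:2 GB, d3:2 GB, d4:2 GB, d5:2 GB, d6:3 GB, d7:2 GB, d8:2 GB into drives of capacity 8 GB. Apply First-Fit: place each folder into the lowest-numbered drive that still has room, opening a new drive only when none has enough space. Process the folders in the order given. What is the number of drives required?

3

d1 (2 GB) → drive 1 (remaining 6 GB)
d2 (2 GB) → drive 1 (remaining 4 GB)
d3 (2 GB) → drive 1 (remaining 2 GB)
d4 (2 GB) → drive 1 (remaining 0 GB)
d5 (2 GB) → drive 2 (remaining 6 GB)
d6 (3 GB) → drive 2 (remaining 3 GB)
d7 (2 GB) → drive 2 (remaining 1 GB)
d8 (2 GB) → drive 3 (remaining 6 GB)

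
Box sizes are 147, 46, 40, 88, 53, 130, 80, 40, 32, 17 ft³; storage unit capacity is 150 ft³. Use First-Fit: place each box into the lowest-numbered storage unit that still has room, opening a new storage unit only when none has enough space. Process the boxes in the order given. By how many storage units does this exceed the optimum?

First-Fit: [147] [46,40,53] [88,40,17] [130] [80,32] → 5 storage units.
Total size 673 ft³; any packing needs at least ⌈673/150⌉ = 5 storage units.
So 5 is already optimal.

0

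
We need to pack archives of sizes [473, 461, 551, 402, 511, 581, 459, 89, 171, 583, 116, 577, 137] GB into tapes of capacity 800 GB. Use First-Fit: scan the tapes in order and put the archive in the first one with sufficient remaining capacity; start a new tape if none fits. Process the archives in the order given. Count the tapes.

tape 1: place 473 GB, 327 GB left
tape 2: place 461 GB, 339 GB left
tape 3: place 551 GB, 249 GB left
tape 4: place 402 GB, 398 GB left
tape 5: place 511 GB, 289 GB left
tape 6: place 581 GB, 219 GB left
tape 7: place 459 GB, 341 GB left
tape 1: place 89 GB, 238 GB left
tape 1: place 171 GB, 67 GB left
tape 8: place 583 GB, 217 GB left
tape 2: place 116 GB, 223 GB left
tape 9: place 577 GB, 223 GB left
tape 2: place 137 GB, 86 GB left
Final tapes: [473,89,171] [461,116,137] [551] [402] [511] [581] [459] [583] [577].

9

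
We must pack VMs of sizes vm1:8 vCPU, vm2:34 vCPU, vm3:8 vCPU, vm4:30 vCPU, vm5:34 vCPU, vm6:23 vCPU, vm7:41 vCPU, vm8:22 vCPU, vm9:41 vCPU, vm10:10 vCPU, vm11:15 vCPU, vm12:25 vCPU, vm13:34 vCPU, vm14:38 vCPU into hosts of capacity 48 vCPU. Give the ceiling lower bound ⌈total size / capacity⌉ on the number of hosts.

8 hosts

Total size = 8 + 34 + 8 + 30 + 34 + 23 + 41 + 22 + 41 + 10 + 15 + 25 + 34 + 38 = 363 vCPU.
⌈363 / 48⌉ = 8.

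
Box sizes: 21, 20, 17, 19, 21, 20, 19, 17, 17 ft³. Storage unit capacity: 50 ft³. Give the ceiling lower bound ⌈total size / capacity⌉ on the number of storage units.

Total size = 21 + 20 + 17 + 19 + 21 + 20 + 19 + 17 + 17 = 171 ft³.
⌈171 / 50⌉ = 4.

4 storage units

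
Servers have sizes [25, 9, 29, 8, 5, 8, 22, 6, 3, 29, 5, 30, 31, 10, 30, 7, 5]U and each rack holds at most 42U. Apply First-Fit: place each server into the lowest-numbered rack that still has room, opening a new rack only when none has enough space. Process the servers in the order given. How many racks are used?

7

Put 25U in rack 1; 17U remain.
Put 9U in rack 1; 8U remain.
Put 29U in rack 2; 13U remain.
Put 8U in rack 1; 0U remain.
Put 5U in rack 2; 8U remain.
Put 8U in rack 2; 0U remain.
Put 22U in rack 3; 20U remain.
Put 6U in rack 3; 14U remain.
Put 3U in rack 3; 11U remain.
Put 29U in rack 4; 13U remain.
Put 5U in rack 3; 6U remain.
Put 30U in rack 5; 12U remain.
Put 31U in rack 6; 11U remain.
Put 10U in rack 4; 3U remain.
Put 30U in rack 7; 12U remain.
Put 7U in rack 5; 5U remain.
Put 5U in rack 3; 1U remain.
Final racks: [25,9,8] [29,5,8] [22,6,3,5,5] [29,10] [30,7] [31] [30].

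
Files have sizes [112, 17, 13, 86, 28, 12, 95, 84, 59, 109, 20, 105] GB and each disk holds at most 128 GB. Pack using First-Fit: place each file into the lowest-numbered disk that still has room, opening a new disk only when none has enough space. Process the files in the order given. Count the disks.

disk 1: place 112 GB, 16 GB left
disk 2: place 17 GB, 111 GB left
disk 1: place 13 GB, 3 GB left
disk 2: place 86 GB, 25 GB left
disk 3: place 28 GB, 100 GB left
disk 2: place 12 GB, 13 GB left
disk 3: place 95 GB, 5 GB left
disk 4: place 84 GB, 44 GB left
disk 5: place 59 GB, 69 GB left
disk 6: place 109 GB, 19 GB left
disk 4: place 20 GB, 24 GB left
disk 7: place 105 GB, 23 GB left
Final disks: [112,13] [17,86,12] [28,95] [84,20] [59] [109] [105].

7 disks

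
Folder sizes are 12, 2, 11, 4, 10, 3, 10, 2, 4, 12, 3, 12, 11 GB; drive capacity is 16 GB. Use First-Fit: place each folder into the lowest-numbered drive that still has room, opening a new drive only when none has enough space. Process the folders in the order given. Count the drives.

drive 1: place 12 GB, 4 GB left
drive 1: place 2 GB, 2 GB left
drive 2: place 11 GB, 5 GB left
drive 2: place 4 GB, 1 GB left
drive 3: place 10 GB, 6 GB left
drive 3: place 3 GB, 3 GB left
drive 4: place 10 GB, 6 GB left
drive 1: place 2 GB, 0 GB left
drive 4: place 4 GB, 2 GB left
drive 5: place 12 GB, 4 GB left
drive 3: place 3 GB, 0 GB left
drive 6: place 12 GB, 4 GB left
drive 7: place 11 GB, 5 GB left

7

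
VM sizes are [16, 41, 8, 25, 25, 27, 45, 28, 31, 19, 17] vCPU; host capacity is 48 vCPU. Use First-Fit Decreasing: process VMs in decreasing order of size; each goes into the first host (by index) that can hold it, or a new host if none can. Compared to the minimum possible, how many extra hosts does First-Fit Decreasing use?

First-Fit Decreasing: [45] [41] [31,17] [28,19] [27,16] [25,8] [25] → 7 hosts.
7 VMs exceed 24 vCPU (half the capacity), and no two of those can share a host, so at least 7 hosts are needed.
So 7 is already optimal.

0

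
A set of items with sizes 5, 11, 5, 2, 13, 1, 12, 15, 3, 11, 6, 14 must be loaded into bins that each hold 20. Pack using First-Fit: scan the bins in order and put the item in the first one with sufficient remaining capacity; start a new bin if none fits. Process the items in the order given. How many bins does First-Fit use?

bin 1: place 5, 15 left
bin 1: place 11, 4 left
bin 2: place 5, 15 left
bin 1: place 2, 2 left
bin 2: place 13, 2 left
bin 1: place 1, 1 left
bin 3: place 12, 8 left
bin 4: place 15, 5 left
bin 3: place 3, 5 left
bin 5: place 11, 9 left
bin 5: place 6, 3 left
bin 6: place 14, 6 left

6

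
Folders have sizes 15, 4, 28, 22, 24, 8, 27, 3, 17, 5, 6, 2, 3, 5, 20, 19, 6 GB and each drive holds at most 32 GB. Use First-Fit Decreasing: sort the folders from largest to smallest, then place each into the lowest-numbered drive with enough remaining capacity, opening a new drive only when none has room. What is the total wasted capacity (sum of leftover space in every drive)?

Sorted descending: 28, 27, 24, 22, 20, 19, 17, 15, 8, 6, 6, 5, 5, 4, 3, 3, 2.
Put 28 GB in drive 1; 4 GB remain.
Put 27 GB in drive 2; 5 GB remain.
Put 24 GB in drive 3; 8 GB remain.
Put 22 GB in drive 4; 10 GB remain.
Put 20 GB in drive 5; 12 GB remain.
Put 19 GB in drive 6; 13 GB remain.
Put 17 GB in drive 7; 15 GB remain.
Put 15 GB in drive 7; 0 GB remain.
Put 8 GB in drive 3; 0 GB remain.
Put 6 GB in drive 4; 4 GB remain.
Put 6 GB in drive 5; 6 GB remain.
Put 5 GB in drive 2; 0 GB remain.
Put 5 GB in drive 5; 1 GB remain.
Put 4 GB in drive 1; 0 GB remain.
Put 3 GB in drive 4; 1 GB remain.
Put 3 GB in drive 6; 10 GB remain.
Put 2 GB in drive 6; 8 GB remain.
7 drives × 32 GB = 224 GB; used 214 GB; unused 10 GB.

10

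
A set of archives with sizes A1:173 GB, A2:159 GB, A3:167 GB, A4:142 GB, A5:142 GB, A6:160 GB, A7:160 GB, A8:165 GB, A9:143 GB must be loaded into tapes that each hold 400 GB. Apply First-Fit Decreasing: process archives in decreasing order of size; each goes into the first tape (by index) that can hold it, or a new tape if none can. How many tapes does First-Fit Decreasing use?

5 tapes

Sorted descending: 173, 167, 165, 160, 160, 159, 143, 142, 142.
tape 1: place 173 GB, 227 GB left
tape 1: place 167 GB, 60 GB left
tape 2: place 165 GB, 235 GB left
tape 2: place 160 GB, 75 GB left
tape 3: place 160 GB, 240 GB left
tape 3: place 159 GB, 81 GB left
tape 4: place 143 GB, 257 GB left
tape 4: place 142 GB, 115 GB left
tape 5: place 142 GB, 258 GB left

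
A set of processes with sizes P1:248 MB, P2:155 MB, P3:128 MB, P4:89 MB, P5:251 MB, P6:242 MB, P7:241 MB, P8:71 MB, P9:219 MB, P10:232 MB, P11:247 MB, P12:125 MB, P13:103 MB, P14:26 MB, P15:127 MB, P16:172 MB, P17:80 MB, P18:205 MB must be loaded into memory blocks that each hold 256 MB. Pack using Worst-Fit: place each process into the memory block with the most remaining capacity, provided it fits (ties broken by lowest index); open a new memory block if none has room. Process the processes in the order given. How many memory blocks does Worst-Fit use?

memory block 1: place P1 (248 MB), 8 MB left
memory block 2: place P2 (155 MB), 101 MB left
memory block 3: place P3 (128 MB), 128 MB left
memory block 3: place P4 (89 MB), 39 MB left
memory block 4: place P5 (251 MB), 5 MB left
memory block 5: place P6 (242 MB), 14 MB left
memory block 6: place P7 (241 MB), 15 MB left
memory block 2: place P8 (71 MB), 30 MB left
memory block 7: place P9 (219 MB), 37 MB left
memory block 8: place P10 (232 MB), 24 MB left
memory block 9: place P11 (247 MB), 9 MB left
memory block 10: place P12 (125 MB), 131 MB left
memory block 10: place P13 (103 MB), 28 MB left
memory block 3: place P14 (26 MB), 13 MB left
memory block 11: place P15 (127 MB), 129 MB left
memory block 12: place P16 (172 MB), 84 MB left
memory block 11: place P17 (80 MB), 49 MB left
memory block 13: place P18 (205 MB), 51 MB left
Final memory blocks: [248] [155,71] [128,89,26] [251] [242] [241] [219] [232] [247] [125,103] [127,80] [172] [205].

13 memory blocks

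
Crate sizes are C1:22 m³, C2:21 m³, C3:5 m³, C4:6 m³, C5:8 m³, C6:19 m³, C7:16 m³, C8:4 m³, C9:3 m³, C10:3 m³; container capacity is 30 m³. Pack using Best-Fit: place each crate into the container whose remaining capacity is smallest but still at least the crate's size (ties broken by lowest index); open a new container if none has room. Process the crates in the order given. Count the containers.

container 1: place C1 (22 m³), 8 m³ left
container 2: place C2 (21 m³), 9 m³ left
container 1: place C3 (5 m³), 3 m³ left
container 2: place C4 (6 m³), 3 m³ left
container 3: place C5 (8 m³), 22 m³ left
container 3: place C6 (19 m³), 3 m³ left
container 4: place C7 (16 m³), 14 m³ left
container 4: place C8 (4 m³), 10 m³ left
container 1: place C9 (3 m³), 0 m³ left
container 2: place C10 (3 m³), 0 m³ left
Final containers: [22,5,3] [21,6,3] [8,19] [16,4].

4 containers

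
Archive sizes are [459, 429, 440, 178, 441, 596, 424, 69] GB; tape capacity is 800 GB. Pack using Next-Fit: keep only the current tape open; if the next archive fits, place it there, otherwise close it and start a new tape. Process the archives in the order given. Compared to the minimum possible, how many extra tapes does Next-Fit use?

0

Next-Fit: [459] [429] [440,178] [441] [596] [424,69] → 6 tapes.
6 archives exceed 400 GB (half the capacity), and no two of those can share a tape, so at least 6 tapes are needed.
So 6 is already optimal.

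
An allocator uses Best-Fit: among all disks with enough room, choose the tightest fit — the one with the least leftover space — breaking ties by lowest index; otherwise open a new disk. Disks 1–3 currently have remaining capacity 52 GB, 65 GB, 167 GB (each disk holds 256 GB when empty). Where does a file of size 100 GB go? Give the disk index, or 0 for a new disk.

3

Disks with room: disk 3 (167 GB).
Tightest fit is disk 3 with 167 GB free.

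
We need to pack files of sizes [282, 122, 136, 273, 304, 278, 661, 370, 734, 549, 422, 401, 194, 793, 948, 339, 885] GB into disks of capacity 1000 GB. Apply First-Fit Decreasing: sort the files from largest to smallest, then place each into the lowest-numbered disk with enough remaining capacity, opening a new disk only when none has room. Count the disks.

Sorted descending: 948, 885, 793, 734, 661, 549, 422, 401, 370, 339, 304, 282, 278, 273, 194, 136, 122.
disk 1: place 948 GB, 52 GB left
disk 2: place 885 GB, 115 GB left
disk 3: place 793 GB, 207 GB left
disk 4: place 734 GB, 266 GB left
disk 5: place 661 GB, 339 GB left
disk 6: place 549 GB, 451 GB left
disk 6: place 422 GB, 29 GB left
disk 7: place 401 GB, 599 GB left
disk 7: place 370 GB, 229 GB left
disk 5: place 339 GB, 0 GB left
disk 8: place 304 GB, 696 GB left
disk 8: place 282 GB, 414 GB left
disk 8: place 278 GB, 136 GB left
disk 9: place 273 GB, 727 GB left
disk 3: place 194 GB, 13 GB left
disk 4: place 136 GB, 130 GB left
disk 4: place 122 GB, 8 GB left

9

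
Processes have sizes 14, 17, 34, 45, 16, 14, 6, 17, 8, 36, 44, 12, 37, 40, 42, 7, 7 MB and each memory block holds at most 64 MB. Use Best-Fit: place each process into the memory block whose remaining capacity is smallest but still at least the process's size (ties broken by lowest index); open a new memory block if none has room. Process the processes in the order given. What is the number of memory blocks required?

8 memory blocks

memory block 1: place 14 MB, 50 MB left
memory block 1: place 17 MB, 33 MB left
memory block 2: place 34 MB, 30 MB left
memory block 3: place 45 MB, 19 MB left
memory block 3: place 16 MB, 3 MB left
memory block 2: place 14 MB, 16 MB left
memory block 2: place 6 MB, 10 MB left
memory block 1: place 17 MB, 16 MB left
memory block 2: place 8 MB, 2 MB left
memory block 4: place 36 MB, 28 MB left
memory block 5: place 44 MB, 20 MB left
memory block 1: place 12 MB, 4 MB left
memory block 6: place 37 MB, 27 MB left
memory block 7: place 40 MB, 24 MB left
memory block 8: place 42 MB, 22 MB left
memory block 5: place 7 MB, 13 MB left
memory block 5: place 7 MB, 6 MB left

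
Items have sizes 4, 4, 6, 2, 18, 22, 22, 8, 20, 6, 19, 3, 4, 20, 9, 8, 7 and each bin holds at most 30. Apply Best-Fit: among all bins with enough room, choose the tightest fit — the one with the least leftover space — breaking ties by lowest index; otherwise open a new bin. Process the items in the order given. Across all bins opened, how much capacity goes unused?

28

bin 1: place 4, 26 left
bin 1: place 4, 22 left
bin 1: place 6, 16 left
bin 1: place 2, 14 left
bin 2: place 18, 12 left
bin 3: place 22, 8 left
bin 4: place 22, 8 left
bin 3: place 8, 0 left
bin 5: place 20, 10 left
bin 4: place 6, 2 left
bin 6: place 19, 11 left
bin 5: place 3, 7 left
bin 5: place 4, 3 left
bin 7: place 20, 10 left
bin 7: place 9, 1 left
bin 6: place 8, 3 left
bin 2: place 7, 5 left
7 bins × 30 = 210; used 182; unused 28.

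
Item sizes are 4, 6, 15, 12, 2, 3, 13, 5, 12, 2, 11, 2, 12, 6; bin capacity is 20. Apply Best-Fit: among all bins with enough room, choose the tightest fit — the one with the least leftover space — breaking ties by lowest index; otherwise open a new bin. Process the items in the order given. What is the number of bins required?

7

4 → bin 1 (remaining 16)
6 → bin 1 (remaining 10)
15 → bin 2 (remaining 5)
12 → bin 3 (remaining 8)
2 → bin 2 (remaining 3)
3 → bin 2 (remaining 0)
13 → bin 4 (remaining 7)
5 → bin 4 (remaining 2)
12 → bin 5 (remaining 8)
2 → bin 4 (remaining 0)
11 → bin 6 (remaining 9)
2 → bin 3 (remaining 6)
12 → bin 7 (remaining 8)
6 → bin 3 (remaining 0)
Final bins: [4,6] [15,2,3] [12,2,6] [13,5,2] [12] [11] [12].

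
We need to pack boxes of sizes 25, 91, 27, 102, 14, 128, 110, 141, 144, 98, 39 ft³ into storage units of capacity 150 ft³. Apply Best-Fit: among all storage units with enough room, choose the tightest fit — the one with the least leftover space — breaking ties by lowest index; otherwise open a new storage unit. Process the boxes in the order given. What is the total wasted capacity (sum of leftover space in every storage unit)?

25 ft³ → storage unit 1 (remaining 125 ft³)
91 ft³ → storage unit 1 (remaining 34 ft³)
27 ft³ → storage unit 1 (remaining 7 ft³)
102 ft³ → storage unit 2 (remaining 48 ft³)
14 ft³ → storage unit 2 (remaining 34 ft³)
128 ft³ → storage unit 3 (remaining 22 ft³)
110 ft³ → storage unit 4 (remaining 40 ft³)
141 ft³ → storage unit 5 (remaining 9 ft³)
144 ft³ → storage unit 6 (remaining 6 ft³)
98 ft³ → storage unit 7 (remaining 52 ft³)
39 ft³ → storage unit 4 (remaining 1 ft³)
7 storage units × 150 ft³ = 1050 ft³; used 919 ft³; unused 131 ft³.

131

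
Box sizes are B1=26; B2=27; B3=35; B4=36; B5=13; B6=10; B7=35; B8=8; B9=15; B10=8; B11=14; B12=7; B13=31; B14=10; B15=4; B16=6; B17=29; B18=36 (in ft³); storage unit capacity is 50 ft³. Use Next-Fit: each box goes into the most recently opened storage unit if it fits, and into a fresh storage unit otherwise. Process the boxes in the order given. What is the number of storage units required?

Put B1 (26 ft³) in storage unit 1; 24 ft³ remain.
Put B2 (27 ft³) in storage unit 2; 23 ft³ remain.
Put B3 (35 ft³) in storage unit 3; 15 ft³ remain.
Put B4 (36 ft³) in storage unit 4; 14 ft³ remain.
Put B5 (13 ft³) in storage unit 4; 1 ft³ remain.
Put B6 (10 ft³) in storage unit 5; 40 ft³ remain.
Put B7 (35 ft³) in storage unit 5; 5 ft³ remain.
Put B8 (8 ft³) in storage unit 6; 42 ft³ remain.
Put B9 (15 ft³) in storage unit 6; 27 ft³ remain.
Put B10 (8 ft³) in storage unit 6; 19 ft³ remain.
Put B11 (14 ft³) in storage unit 6; 5 ft³ remain.
Put B12 (7 ft³) in storage unit 7; 43 ft³ remain.
Put B13 (31 ft³) in storage unit 7; 12 ft³ remain.
Put B14 (10 ft³) in storage unit 7; 2 ft³ remain.
Put B15 (4 ft³) in storage unit 8; 46 ft³ remain.
Put B16 (6 ft³) in storage unit 8; 40 ft³ remain.
Put B17 (29 ft³) in storage unit 8; 11 ft³ remain.
Put B18 (36 ft³) in storage unit 9; 14 ft³ remain.
Final storage units: [26] [27] [35] [36,13] [10,35] [8,15,8,14] [7,31,10] [4,6,29] [36].

9 storage units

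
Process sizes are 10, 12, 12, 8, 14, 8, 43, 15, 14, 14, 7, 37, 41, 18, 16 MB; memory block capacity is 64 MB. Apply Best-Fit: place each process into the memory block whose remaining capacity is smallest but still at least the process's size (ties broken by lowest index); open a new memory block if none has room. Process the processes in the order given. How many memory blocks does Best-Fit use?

5

Put 10 MB in memory block 1; 54 MB remain.
Put 12 MB in memory block 1; 42 MB remain.
Put 12 MB in memory block 1; 30 MB remain.
Put 8 MB in memory block 1; 22 MB remain.
Put 14 MB in memory block 1; 8 MB remain.
Put 8 MB in memory block 1; 0 MB remain.
Put 43 MB in memory block 2; 21 MB remain.
Put 15 MB in memory block 2; 6 MB remain.
Put 14 MB in memory block 3; 50 MB remain.
Put 14 MB in memory block 3; 36 MB remain.
Put 7 MB in memory block 3; 29 MB remain.
Put 37 MB in memory block 4; 27 MB remain.
Put 41 MB in memory block 5; 23 MB remain.
Put 18 MB in memory block 5; 5 MB remain.
Put 16 MB in memory block 4; 11 MB remain.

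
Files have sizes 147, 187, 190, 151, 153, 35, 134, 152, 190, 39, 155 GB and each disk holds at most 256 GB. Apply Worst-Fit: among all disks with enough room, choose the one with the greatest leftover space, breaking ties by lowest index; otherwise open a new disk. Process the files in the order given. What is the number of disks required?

Put 147 GB in disk 1; 109 GB remain.
Put 187 GB in disk 2; 69 GB remain.
Put 190 GB in disk 3; 66 GB remain.
Put 151 GB in disk 4; 105 GB remain.
Put 153 GB in disk 5; 103 GB remain.
Put 35 GB in disk 1; 74 GB remain.
Put 134 GB in disk 6; 122 GB remain.
Put 152 GB in disk 7; 104 GB remain.
Put 190 GB in disk 8; 66 GB remain.
Put 39 GB in disk 6; 83 GB remain.
Put 155 GB in disk 9; 101 GB remain.
Final disks: [147,35] [187] [190] [151] [153] [134,39] [152] [190] [155].

9 disks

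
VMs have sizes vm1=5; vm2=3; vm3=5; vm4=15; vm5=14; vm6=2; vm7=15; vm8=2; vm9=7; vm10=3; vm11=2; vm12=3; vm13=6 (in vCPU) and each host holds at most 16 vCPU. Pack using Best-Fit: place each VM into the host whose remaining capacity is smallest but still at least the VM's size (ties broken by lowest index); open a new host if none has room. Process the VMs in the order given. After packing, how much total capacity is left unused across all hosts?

host 1: place vm1 (5 vCPU), 11 vCPU left
host 1: place vm2 (3 vCPU), 8 vCPU left
host 1: place vm3 (5 vCPU), 3 vCPU left
host 2: place vm4 (15 vCPU), 1 vCPU left
host 3: place vm5 (14 vCPU), 2 vCPU left
host 3: place vm6 (2 vCPU), 0 vCPU left
host 4: place vm7 (15 vCPU), 1 vCPU left
host 1: place vm8 (2 vCPU), 1 vCPU left
host 5: place vm9 (7 vCPU), 9 vCPU left
host 5: place vm10 (3 vCPU), 6 vCPU left
host 5: place vm11 (2 vCPU), 4 vCPU left
host 5: place vm12 (3 vCPU), 1 vCPU left
host 6: place vm13 (6 vCPU), 10 vCPU left
6 hosts × 16 vCPU = 96 vCPU; used 82 vCPU; unused 14 vCPU.

14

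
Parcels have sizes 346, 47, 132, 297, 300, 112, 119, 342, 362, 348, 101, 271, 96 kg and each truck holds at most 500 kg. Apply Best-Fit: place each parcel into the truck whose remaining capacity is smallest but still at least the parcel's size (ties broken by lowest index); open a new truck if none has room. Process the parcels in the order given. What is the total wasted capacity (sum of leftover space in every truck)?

627

Put 346 kg in truck 1; 154 kg remain.
Put 47 kg in truck 1; 107 kg remain.
Put 132 kg in truck 2; 368 kg remain.
Put 297 kg in truck 2; 71 kg remain.
Put 300 kg in truck 3; 200 kg remain.
Put 112 kg in truck 3; 88 kg remain.
Put 119 kg in truck 4; 381 kg remain.
Put 342 kg in truck 4; 39 kg remain.
Put 362 kg in truck 5; 138 kg remain.
Put 348 kg in truck 6; 152 kg remain.
Put 101 kg in truck 1; 6 kg remain.
Put 271 kg in truck 7; 229 kg remain.
Put 96 kg in truck 5; 42 kg remain.
7 trucks × 500 kg = 3500 kg; used 2873 kg; unused 627 kg.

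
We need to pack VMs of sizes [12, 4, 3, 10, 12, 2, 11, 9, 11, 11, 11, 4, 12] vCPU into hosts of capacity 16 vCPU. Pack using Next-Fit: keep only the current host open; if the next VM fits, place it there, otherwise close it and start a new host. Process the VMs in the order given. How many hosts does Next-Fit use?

9

Put 12 vCPU in host 1; 4 vCPU remain.
Put 4 vCPU in host 1; 0 vCPU remain.
Put 3 vCPU in host 2; 13 vCPU remain.
Put 10 vCPU in host 2; 3 vCPU remain.
Put 12 vCPU in host 3; 4 vCPU remain.
Put 2 vCPU in host 3; 2 vCPU remain.
Put 11 vCPU in host 4; 5 vCPU remain.
Put 9 vCPU in host 5; 7 vCPU remain.
Put 11 vCPU in host 6; 5 vCPU remain.
Put 11 vCPU in host 7; 5 vCPU remain.
Put 11 vCPU in host 8; 5 vCPU remain.
Put 4 vCPU in host 8; 1 vCPU remain.
Put 12 vCPU in host 9; 4 vCPU remain.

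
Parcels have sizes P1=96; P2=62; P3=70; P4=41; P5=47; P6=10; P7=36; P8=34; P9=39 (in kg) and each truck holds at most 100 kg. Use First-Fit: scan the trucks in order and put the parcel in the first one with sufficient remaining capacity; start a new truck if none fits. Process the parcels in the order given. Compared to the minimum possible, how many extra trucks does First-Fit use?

1

First-Fit: [96] [62,10] [70] [41,47] [36,34] [39] → 6 trucks.
Total size 435 kg; any packing needs at least ⌈435/100⌉ = 5 trucks.
An optimal packing achieves that bound: [96] [70,10] [62,36] [47,41] [39,34] → 5 trucks.
Excess: 6 − 5 = 1.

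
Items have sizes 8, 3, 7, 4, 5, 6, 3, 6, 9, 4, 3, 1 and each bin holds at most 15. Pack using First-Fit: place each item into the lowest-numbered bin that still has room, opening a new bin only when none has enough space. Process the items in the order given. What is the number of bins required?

4 bins

Put 8 in bin 1; 7 remain.
Put 3 in bin 1; 4 remain.
Put 7 in bin 2; 8 remain.
Put 4 in bin 1; 0 remain.
Put 5 in bin 2; 3 remain.
Put 6 in bin 3; 9 remain.
Put 3 in bin 2; 0 remain.
Put 6 in bin 3; 3 remain.
Put 9 in bin 4; 6 remain.
Put 4 in bin 4; 2 remain.
Put 3 in bin 3; 0 remain.
Put 1 in bin 4; 1 remain.
Final bins: [8,3,4] [7,5,3] [6,6,3] [9,4,1].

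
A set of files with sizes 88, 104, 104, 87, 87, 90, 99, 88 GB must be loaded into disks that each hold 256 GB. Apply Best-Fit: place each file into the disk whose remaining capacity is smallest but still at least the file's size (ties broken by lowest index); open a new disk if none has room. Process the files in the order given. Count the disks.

88 GB → disk 1 (remaining 168 GB)
104 GB → disk 1 (remaining 64 GB)
104 GB → disk 2 (remaining 152 GB)
87 GB → disk 2 (remaining 65 GB)
87 GB → disk 3 (remaining 169 GB)
90 GB → disk 3 (remaining 79 GB)
99 GB → disk 4 (remaining 157 GB)
88 GB → disk 4 (remaining 69 GB)
Final disks: [88,104] [104,87] [87,90] [99,88].

4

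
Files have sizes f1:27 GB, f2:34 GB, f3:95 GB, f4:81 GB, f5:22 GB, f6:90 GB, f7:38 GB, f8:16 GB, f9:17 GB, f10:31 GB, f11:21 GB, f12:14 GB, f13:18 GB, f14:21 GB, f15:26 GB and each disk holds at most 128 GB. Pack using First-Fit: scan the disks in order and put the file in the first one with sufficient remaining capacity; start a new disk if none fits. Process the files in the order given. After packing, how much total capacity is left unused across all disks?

89

disk 1: place f1 (27 GB), 101 GB left
disk 1: place f2 (34 GB), 67 GB left
disk 2: place f3 (95 GB), 33 GB left
disk 3: place f4 (81 GB), 47 GB left
disk 1: place f5 (22 GB), 45 GB left
disk 4: place f6 (90 GB), 38 GB left
disk 1: place f7 (38 GB), 7 GB left
disk 2: place f8 (16 GB), 17 GB left
disk 2: place f9 (17 GB), 0 GB left
disk 3: place f10 (31 GB), 16 GB left
disk 4: place f11 (21 GB), 17 GB left
disk 3: place f12 (14 GB), 2 GB left
disk 5: place f13 (18 GB), 110 GB left
disk 5: place f14 (21 GB), 89 GB left
disk 5: place f15 (26 GB), 63 GB left
5 disks × 128 GB = 640 GB; used 551 GB; unused 89 GB.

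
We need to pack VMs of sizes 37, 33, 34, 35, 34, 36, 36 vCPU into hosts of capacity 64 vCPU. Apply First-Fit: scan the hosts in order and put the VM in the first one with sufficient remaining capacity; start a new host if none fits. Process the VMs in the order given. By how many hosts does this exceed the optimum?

First-Fit: [37] [33] [34] [35] [34] [36] [36] → 7 hosts.
7 VMs exceed 32 vCPU (half the capacity), and no two of those can share a host, so at least 7 hosts are needed.
So 7 is already optimal.

0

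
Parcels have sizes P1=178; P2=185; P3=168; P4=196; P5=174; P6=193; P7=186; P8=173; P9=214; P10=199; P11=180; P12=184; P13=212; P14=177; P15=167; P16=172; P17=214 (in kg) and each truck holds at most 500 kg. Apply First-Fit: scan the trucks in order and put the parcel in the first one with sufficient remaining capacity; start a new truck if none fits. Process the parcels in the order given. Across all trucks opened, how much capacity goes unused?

1328

truck 1: place P1 (178 kg), 322 kg left
truck 1: place P2 (185 kg), 137 kg left
truck 2: place P3 (168 kg), 332 kg left
truck 2: place P4 (196 kg), 136 kg left
truck 3: place P5 (174 kg), 326 kg left
truck 3: place P6 (193 kg), 133 kg left
truck 4: place P7 (186 kg), 314 kg left
truck 4: place P8 (173 kg), 141 kg left
truck 5: place P9 (214 kg), 286 kg left
truck 5: place P10 (199 kg), 87 kg left
truck 6: place P11 (180 kg), 320 kg left
truck 6: place P12 (184 kg), 136 kg left
truck 7: place P13 (212 kg), 288 kg left
truck 7: place P14 (177 kg), 111 kg left
truck 8: place P15 (167 kg), 333 kg left
truck 8: place P16 (172 kg), 161 kg left
truck 9: place P17 (214 kg), 286 kg left
9 trucks × 500 kg = 4500 kg; used 3172 kg; unused 1328 kg.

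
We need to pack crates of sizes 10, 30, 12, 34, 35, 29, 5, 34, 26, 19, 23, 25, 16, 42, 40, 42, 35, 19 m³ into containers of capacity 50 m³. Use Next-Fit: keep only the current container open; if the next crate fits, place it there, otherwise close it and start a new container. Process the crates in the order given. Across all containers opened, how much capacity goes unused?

container 1: place 10 m³, 40 m³ left
container 1: place 30 m³, 10 m³ left
container 2: place 12 m³, 38 m³ left
container 2: place 34 m³, 4 m³ left
container 3: place 35 m³, 15 m³ left
container 4: place 29 m³, 21 m³ left
container 4: place 5 m³, 16 m³ left
container 5: place 34 m³, 16 m³ left
container 6: place 26 m³, 24 m³ left
container 6: place 19 m³, 5 m³ left
container 7: place 23 m³, 27 m³ left
container 7: place 25 m³, 2 m³ left
container 8: place 16 m³, 34 m³ left
container 9: place 42 m³, 8 m³ left
container 10: place 40 m³, 10 m³ left
container 11: place 42 m³, 8 m³ left
container 12: place 35 m³, 15 m³ left
container 13: place 19 m³, 31 m³ left
13 containers × 50 m³ = 650 m³; used 476 m³; unused 174 m³.

174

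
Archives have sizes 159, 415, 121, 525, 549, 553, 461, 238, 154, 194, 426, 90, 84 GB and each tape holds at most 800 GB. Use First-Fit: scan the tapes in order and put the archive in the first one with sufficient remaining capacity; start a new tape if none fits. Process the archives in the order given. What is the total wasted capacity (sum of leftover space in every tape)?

tape 1: place 159 GB, 641 GB left
tape 1: place 415 GB, 226 GB left
tape 1: place 121 GB, 105 GB left
tape 2: place 525 GB, 275 GB left
tape 3: place 549 GB, 251 GB left
tape 4: place 553 GB, 247 GB left
tape 5: place 461 GB, 339 GB left
tape 2: place 238 GB, 37 GB left
tape 3: place 154 GB, 97 GB left
tape 4: place 194 GB, 53 GB left
tape 6: place 426 GB, 374 GB left
tape 1: place 90 GB, 15 GB left
tape 3: place 84 GB, 13 GB left
6 tapes × 800 GB = 4800 GB; used 3969 GB; unused 831 GB.

831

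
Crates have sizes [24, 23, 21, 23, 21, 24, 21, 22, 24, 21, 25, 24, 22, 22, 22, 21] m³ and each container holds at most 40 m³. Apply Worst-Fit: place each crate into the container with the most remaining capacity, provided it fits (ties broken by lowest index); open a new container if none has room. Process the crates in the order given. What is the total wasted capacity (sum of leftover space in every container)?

280

container 1: place 24 m³, 16 m³ left
container 2: place 23 m³, 17 m³ left
container 3: place 21 m³, 19 m³ left
container 4: place 23 m³, 17 m³ left
container 5: place 21 m³, 19 m³ left
container 6: place 24 m³, 16 m³ left
container 7: place 21 m³, 19 m³ left
container 8: place 22 m³, 18 m³ left
container 9: place 24 m³, 16 m³ left
container 10: place 21 m³, 19 m³ left
container 11: place 25 m³, 15 m³ left
container 12: place 24 m³, 16 m³ left
container 13: place 22 m³, 18 m³ left
container 14: place 22 m³, 18 m³ left
container 15: place 22 m³, 18 m³ left
container 16: place 21 m³, 19 m³ left
16 containers × 40 m³ = 640 m³; used 360 m³; unused 280 m³.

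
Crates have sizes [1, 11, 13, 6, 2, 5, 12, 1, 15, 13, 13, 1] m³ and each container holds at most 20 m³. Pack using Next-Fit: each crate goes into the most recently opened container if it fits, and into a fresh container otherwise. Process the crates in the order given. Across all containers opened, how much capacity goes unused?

container 1: place 1 m³, 19 m³ left
container 1: place 11 m³, 8 m³ left
container 2: place 13 m³, 7 m³ left
container 2: place 6 m³, 1 m³ left
container 3: place 2 m³, 18 m³ left
container 3: place 5 m³, 13 m³ left
container 3: place 12 m³, 1 m³ left
container 3: place 1 m³, 0 m³ left
container 4: place 15 m³, 5 m³ left
container 5: place 13 m³, 7 m³ left
container 6: place 13 m³, 7 m³ left
container 6: place 1 m³, 6 m³ left
6 containers × 20 m³ = 120 m³; used 93 m³; unused 27 m³.

27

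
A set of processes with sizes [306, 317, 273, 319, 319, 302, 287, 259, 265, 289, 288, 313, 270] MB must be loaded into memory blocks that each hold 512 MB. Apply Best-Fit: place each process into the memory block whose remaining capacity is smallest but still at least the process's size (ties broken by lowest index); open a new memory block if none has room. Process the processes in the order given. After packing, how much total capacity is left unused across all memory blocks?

306 MB → memory block 1 (remaining 206 MB)
317 MB → memory block 2 (remaining 195 MB)
273 MB → memory block 3 (remaining 239 MB)
319 MB → memory block 4 (remaining 193 MB)
319 MB → memory block 5 (remaining 193 MB)
302 MB → memory block 6 (remaining 210 MB)
287 MB → memory block 7 (remaining 225 MB)
259 MB → memory block 8 (remaining 253 MB)
265 MB → memory block 9 (remaining 247 MB)
289 MB → memory block 10 (remaining 223 MB)
288 MB → memory block 11 (remaining 224 MB)
313 MB → memory block 12 (remaining 199 MB)
270 MB → memory block 13 (remaining 242 MB)
13 memory blocks × 512 MB = 6656 MB; used 3807 MB; unused 2849 MB.

2849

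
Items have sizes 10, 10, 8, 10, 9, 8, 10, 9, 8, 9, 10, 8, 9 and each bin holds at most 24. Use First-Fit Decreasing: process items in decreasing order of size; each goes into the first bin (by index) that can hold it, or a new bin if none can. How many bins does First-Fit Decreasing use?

6

Sorted descending: 10, 10, 10, 10, 10, 9, 9, 9, 9, 8, 8, 8, 8.
10 → bin 1 (remaining 14)
10 → bin 1 (remaining 4)
10 → bin 2 (remaining 14)
10 → bin 2 (remaining 4)
10 → bin 3 (remaining 14)
9 → bin 3 (remaining 5)
9 → bin 4 (remaining 15)
9 → bin 4 (remaining 6)
9 → bin 5 (remaining 15)
8 → bin 5 (remaining 7)
8 → bin 6 (remaining 16)
8 → bin 6 (remaining 8)
8 → bin 6 (remaining 0)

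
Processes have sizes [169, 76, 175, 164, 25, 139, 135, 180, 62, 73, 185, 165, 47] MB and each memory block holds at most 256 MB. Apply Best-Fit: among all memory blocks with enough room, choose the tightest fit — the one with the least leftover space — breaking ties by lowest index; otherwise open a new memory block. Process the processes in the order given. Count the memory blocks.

8

memory block 1: place 169 MB, 87 MB left
memory block 1: place 76 MB, 11 MB left
memory block 2: place 175 MB, 81 MB left
memory block 3: place 164 MB, 92 MB left
memory block 2: place 25 MB, 56 MB left
memory block 4: place 139 MB, 117 MB left
memory block 5: place 135 MB, 121 MB left
memory block 6: place 180 MB, 76 MB left
memory block 6: place 62 MB, 14 MB left
memory block 3: place 73 MB, 19 MB left
memory block 7: place 185 MB, 71 MB left
memory block 8: place 165 MB, 91 MB left
memory block 2: place 47 MB, 9 MB left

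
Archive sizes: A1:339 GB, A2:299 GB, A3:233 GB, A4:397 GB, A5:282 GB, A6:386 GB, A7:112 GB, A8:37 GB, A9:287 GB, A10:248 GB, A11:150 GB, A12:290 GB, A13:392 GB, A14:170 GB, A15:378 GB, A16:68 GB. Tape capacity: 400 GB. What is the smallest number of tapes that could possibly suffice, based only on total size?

Total size = 339 + 299 + 233 + 397 + 282 + 386 + 112 + 37 + 287 + 248 + 150 + 290 + 392 + 170 + 378 + 68 = 4068 GB.
⌈4068 / 400⌉ = 11.

11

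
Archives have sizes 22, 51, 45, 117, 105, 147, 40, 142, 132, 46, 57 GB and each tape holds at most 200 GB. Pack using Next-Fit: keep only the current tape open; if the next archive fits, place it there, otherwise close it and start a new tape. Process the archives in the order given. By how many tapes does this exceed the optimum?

2

Next-Fit: [22,51,45] [117] [105] [147,40] [142] [132,46] [57] → 7 tapes.
Total size 904 GB; any packing needs at least ⌈904/200⌉ = 5 tapes.
An optimal packing achieves that bound: [147,51] [142,57] [132,46,22] [117,45] [105,40] → 5 tapes.
Excess: 7 − 5 = 2.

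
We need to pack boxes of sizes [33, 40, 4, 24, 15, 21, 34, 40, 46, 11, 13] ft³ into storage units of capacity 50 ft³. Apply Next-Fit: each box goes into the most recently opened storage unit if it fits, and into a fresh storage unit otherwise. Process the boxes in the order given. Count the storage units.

8

storage unit 1: place 33 ft³, 17 ft³ left
storage unit 2: place 40 ft³, 10 ft³ left
storage unit 2: place 4 ft³, 6 ft³ left
storage unit 3: place 24 ft³, 26 ft³ left
storage unit 3: place 15 ft³, 11 ft³ left
storage unit 4: place 21 ft³, 29 ft³ left
storage unit 5: place 34 ft³, 16 ft³ left
storage unit 6: place 40 ft³, 10 ft³ left
storage unit 7: place 46 ft³, 4 ft³ left
storage unit 8: place 11 ft³, 39 ft³ left
storage unit 8: place 13 ft³, 26 ft³ left
Final storage units: [33] [40,4] [24,15] [21] [34] [40] [46] [11,13].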